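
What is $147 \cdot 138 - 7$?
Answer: $20279$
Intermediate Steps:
$147 \cdot 138 - 7 = 20286 - 7 = 20279$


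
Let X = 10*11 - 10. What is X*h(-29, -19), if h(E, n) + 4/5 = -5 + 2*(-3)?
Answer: -1180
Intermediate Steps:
X = 100 (X = 110 - 10 = 100)
h(E, n) = -59/5 (h(E, n) = -⅘ + (-5 + 2*(-3)) = -⅘ + (-5 - 6) = -⅘ - 11 = -59/5)
X*h(-29, -19) = 100*(-59/5) = -1180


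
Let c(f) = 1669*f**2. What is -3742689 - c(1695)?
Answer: -4798821414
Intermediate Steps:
-3742689 - c(1695) = -3742689 - 1669*1695**2 = -3742689 - 1669*2873025 = -3742689 - 1*4795078725 = -3742689 - 4795078725 = -4798821414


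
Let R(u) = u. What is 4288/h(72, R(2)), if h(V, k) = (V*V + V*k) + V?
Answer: 536/675 ≈ 0.79407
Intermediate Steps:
h(V, k) = V + V² + V*k (h(V, k) = (V² + V*k) + V = V + V² + V*k)
4288/h(72, R(2)) = 4288/((72*(1 + 72 + 2))) = 4288/((72*75)) = 4288/5400 = 4288*(1/5400) = 536/675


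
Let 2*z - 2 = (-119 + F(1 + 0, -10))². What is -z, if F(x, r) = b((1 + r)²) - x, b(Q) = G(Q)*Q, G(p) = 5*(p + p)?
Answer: -2144470051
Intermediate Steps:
G(p) = 10*p (G(p) = 5*(2*p) = 10*p)
b(Q) = 10*Q² (b(Q) = (10*Q)*Q = 10*Q²)
F(x, r) = -x + 10*(1 + r)⁴ (F(x, r) = 10*((1 + r)²)² - x = 10*(1 + r)⁴ - x = -x + 10*(1 + r)⁴)
z = 2144470051 (z = 1 + (-119 + (-(1 + 0) + 10*(1 - 10)⁴))²/2 = 1 + (-119 + (-1*1 + 10*(-9)⁴))²/2 = 1 + (-119 + (-1 + 10*6561))²/2 = 1 + (-119 + (-1 + 65610))²/2 = 1 + (-119 + 65609)²/2 = 1 + (½)*65490² = 1 + (½)*4288940100 = 1 + 2144470050 = 2144470051)
-z = -1*2144470051 = -2144470051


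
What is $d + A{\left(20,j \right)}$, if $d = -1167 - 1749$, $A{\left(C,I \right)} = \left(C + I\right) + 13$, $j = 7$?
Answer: $-2876$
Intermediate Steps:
$A{\left(C,I \right)} = 13 + C + I$
$d = -2916$ ($d = -1167 - 1749 = -2916$)
$d + A{\left(20,j \right)} = -2916 + \left(13 + 20 + 7\right) = -2916 + 40 = -2876$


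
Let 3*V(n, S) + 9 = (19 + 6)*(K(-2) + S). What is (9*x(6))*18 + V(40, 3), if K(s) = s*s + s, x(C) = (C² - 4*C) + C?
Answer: 8864/3 ≈ 2954.7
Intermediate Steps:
x(C) = C² - 3*C
K(s) = s + s² (K(s) = s² + s = s + s²)
V(n, S) = 41/3 + 25*S/3 (V(n, S) = -3 + ((19 + 6)*(-2*(1 - 2) + S))/3 = -3 + (25*(-2*(-1) + S))/3 = -3 + (25*(2 + S))/3 = -3 + (50 + 25*S)/3 = -3 + (50/3 + 25*S/3) = 41/3 + 25*S/3)
(9*x(6))*18 + V(40, 3) = (9*(6*(-3 + 6)))*18 + (41/3 + (25/3)*3) = (9*(6*3))*18 + (41/3 + 25) = (9*18)*18 + 116/3 = 162*18 + 116/3 = 2916 + 116/3 = 8864/3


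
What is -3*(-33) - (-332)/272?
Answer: 6815/68 ≈ 100.22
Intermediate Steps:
-3*(-33) - (-332)/272 = 99 - (-332)/272 = 99 - 1*(-83/68) = 99 + 83/68 = 6815/68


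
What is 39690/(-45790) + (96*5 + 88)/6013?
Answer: -21264725/27533527 ≈ -0.77232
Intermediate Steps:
39690/(-45790) + (96*5 + 88)/6013 = 39690*(-1/45790) + (480 + 88)*(1/6013) = -3969/4579 + 568*(1/6013) = -3969/4579 + 568/6013 = -21264725/27533527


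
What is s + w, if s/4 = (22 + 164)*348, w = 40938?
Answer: 299850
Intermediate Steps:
s = 258912 (s = 4*((22 + 164)*348) = 4*(186*348) = 4*64728 = 258912)
s + w = 258912 + 40938 = 299850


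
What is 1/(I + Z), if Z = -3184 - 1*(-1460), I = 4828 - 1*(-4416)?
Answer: 1/7520 ≈ 0.00013298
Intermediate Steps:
I = 9244 (I = 4828 + 4416 = 9244)
Z = -1724 (Z = -3184 + 1460 = -1724)
1/(I + Z) = 1/(9244 - 1724) = 1/7520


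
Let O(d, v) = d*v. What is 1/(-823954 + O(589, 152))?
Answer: -1/734426 ≈ -1.3616e-6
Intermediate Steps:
1/(-823954 + O(589, 152)) = 1/(-823954 + 589*152) = 1/(-823954 + 89528) = 1/(-734426) = -1/734426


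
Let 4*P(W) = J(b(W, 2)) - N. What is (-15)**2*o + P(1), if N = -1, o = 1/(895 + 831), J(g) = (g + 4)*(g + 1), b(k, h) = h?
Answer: 16847/3452 ≈ 4.8804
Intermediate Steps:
J(g) = (1 + g)*(4 + g) (J(g) = (4 + g)*(1 + g) = (1 + g)*(4 + g))
o = 1/1726 ≈ 0.00057937
P(W) = 19/4 (P(W) = ((4 + 2**2 + 5*2) - 1*(-1))/4 = ((4 + 4 + 10) + 1)/4 = (18 + 1)/4 = (1/4)*19 = 19/4)
(-15)**2*o + P(1) = (-15)**2*(1/1726) + 19/4 = 225*(1/1726) + 19/4 = 225/1726 + 19/4 = 16847/3452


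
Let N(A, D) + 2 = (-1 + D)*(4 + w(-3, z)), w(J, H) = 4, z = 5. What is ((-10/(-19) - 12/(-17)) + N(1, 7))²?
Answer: 232745536/104329 ≈ 2230.9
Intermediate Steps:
N(A, D) = -10 + 8*D (N(A, D) = -2 + (-1 + D)*(4 + 4) = -2 + (-1 + D)*8 = -2 + (-8 + 8*D) = -10 + 8*D)
((-10/(-19) - 12/(-17)) + N(1, 7))² = ((-10/(-19) - 12/(-17)) + (-10 + 8*7))² = ((-10*(-1/19) - 12*(-1/17)) + (-10 + 56))² = ((10/19 + 12/17) + 46)² = (398/323 + 46)² = (15256/323)² = 232745536/104329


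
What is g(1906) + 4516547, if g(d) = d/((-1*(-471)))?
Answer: 2127295543/471 ≈ 4.5166e+6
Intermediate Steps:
g(d) = d/471
g(1906) + 4516547 = (1/471)*1906 + 4516547 = 1906/471 + 4516547 = 2127295543/471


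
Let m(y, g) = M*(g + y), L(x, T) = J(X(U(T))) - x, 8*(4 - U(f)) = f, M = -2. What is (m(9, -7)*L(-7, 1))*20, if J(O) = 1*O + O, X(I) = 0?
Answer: -560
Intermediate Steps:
U(f) = 4 - f/8
J(O) = 2*O (J(O) = O + O = 2*O)
L(x, T) = -x (L(x, T) = 2*0 - x = 0 - x = -x)
m(y, g) = -2*g - 2*y (m(y, g) = -2*(g + y) = -2*g - 2*y)
(m(9, -7)*L(-7, 1))*20 = ((-2*(-7) - 2*9)*(-1*(-7)))*20 = ((14 - 18)*7)*20 = -4*7*20 = -28*20 = -560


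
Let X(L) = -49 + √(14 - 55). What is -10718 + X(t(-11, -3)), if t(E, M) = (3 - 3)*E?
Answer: -10767 + I*√41 ≈ -10767.0 + 6.4031*I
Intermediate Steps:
t(E, M) = 0 (t(E, M) = 0*E = 0)
X(L) = -49 + I*√41 (X(L) = -49 + √(-41) = -49 + I*√41)
-10718 + X(t(-11, -3)) = -10718 + (-49 + I*√41) = -10767 + I*√41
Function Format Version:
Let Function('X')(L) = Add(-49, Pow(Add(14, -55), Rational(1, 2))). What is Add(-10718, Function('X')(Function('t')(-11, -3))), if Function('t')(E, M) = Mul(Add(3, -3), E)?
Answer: Add(-10767, Mul(I, Pow(41, Rational(1, 2)))) ≈ Add(-10767., Mul(6.4031, I))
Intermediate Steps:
Function('t')(E, M) = 0 (Function('t')(E, M) = Mul(0, E) = 0)
Function('X')(L) = Add(-49, Mul(I, Pow(41, Rational(1, 2)))) (Function('X')(L) = Add(-49, Pow(-41, Rational(1, 2))) = Add(-49, Mul(I, Pow(41, Rational(1, 2)))))
Add(-10718, Function('X')(Function('t')(-11, -3))) = Add(-10718, Add(-49, Mul(I, Pow(41, Rational(1, 2))))) = Add(-10767, Mul(I, Pow(41, Rational(1, 2))))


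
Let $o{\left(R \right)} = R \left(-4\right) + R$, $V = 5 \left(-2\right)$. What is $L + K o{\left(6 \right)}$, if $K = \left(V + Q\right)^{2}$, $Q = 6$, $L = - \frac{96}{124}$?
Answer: $- \frac{8952}{31} \approx -288.77$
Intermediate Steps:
$V = -10$
$L = - \frac{24}{31}$ ($L = \left(-96\right) \frac{1}{124} = - \frac{24}{31} \approx -0.77419$)
$o{\left(R \right)} = - 3 R$ ($o{\left(R \right)} = - 4 R + R = - 3 R$)
$K = 16$ ($K = \left(-10 + 6\right)^{2} = \left(-4\right)^{2} = 16$)
$L + K o{\left(6 \right)} = - \frac{24}{31} + 16 \left(\left(-3\right) 6\right) = - \frac{24}{31} + 16 \left(-18\right) = - \frac{24}{31} - 288 = - \frac{8952}{31}$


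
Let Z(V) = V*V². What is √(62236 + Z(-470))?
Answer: 2*I*√25940191 ≈ 10186.0*I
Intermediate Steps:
Z(V) = V³
√(62236 + Z(-470)) = √(62236 + (-470)³) = √(62236 - 103823000) = √(-103760764) = 2*I*√25940191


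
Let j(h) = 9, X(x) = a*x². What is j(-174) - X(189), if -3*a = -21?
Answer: -250038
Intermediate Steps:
a = 7 (a = -⅓*(-21) = 7)
X(x) = 7*x²
j(-174) - X(189) = 9 - 7*189² = 9 - 7*35721 = 9 - 1*250047 = 9 - 250047 = -250038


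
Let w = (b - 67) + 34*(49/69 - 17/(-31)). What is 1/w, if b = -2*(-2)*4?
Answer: -2139/17561 ≈ -0.12180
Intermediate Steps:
b = 16 (b = 4*4 = 16)
w = -17561/2139 (w = (16 - 67) + 34*(49/69 - 17/(-31)) = -51 + 34*(49*(1/69) - 17*(-1/31)) = -51 + 34*(49/69 + 17/31) = -51 + 34*(2692/2139) = -51 + 91528/2139 = -17561/2139 ≈ -8.2099)
1/w = 1/(-17561/2139) = -2139/17561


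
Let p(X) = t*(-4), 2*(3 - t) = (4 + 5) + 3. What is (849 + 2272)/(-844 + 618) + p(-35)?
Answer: -409/226 ≈ -1.8097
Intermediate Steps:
t = -3 (t = 3 - ((4 + 5) + 3)/2 = 3 - (9 + 3)/2 = 3 - ½*12 = 3 - 6 = -3)
p(X) = 12 (p(X) = -3*(-4) = 12)
(849 + 2272)/(-844 + 618) + p(-35) = (849 + 2272)/(-844 + 618) + 12 = 3121/(-226) + 12 = 3121*(-1/226) + 12 = -3121/226 + 12 = -409/226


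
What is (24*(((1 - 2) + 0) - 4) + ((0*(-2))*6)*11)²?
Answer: 14400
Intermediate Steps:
(24*(((1 - 2) + 0) - 4) + ((0*(-2))*6)*11)² = (24*((-1 + 0) - 4) + (0*6)*11)² = (24*(-1 - 4) + 0*11)² = (24*(-5) + 0)² = (-120 + 0)² = (-120)² = 14400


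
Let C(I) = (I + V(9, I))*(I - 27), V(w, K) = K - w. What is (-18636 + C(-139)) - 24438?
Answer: 4568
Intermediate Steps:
C(I) = (-27 + I)*(-9 + 2*I) (C(I) = (I + (I - 1*9))*(I - 27) = (I + (I - 9))*(-27 + I) = (I + (-9 + I))*(-27 + I) = (-9 + 2*I)*(-27 + I) = (-27 + I)*(-9 + 2*I))
(-18636 + C(-139)) - 24438 = (-18636 + (243 - 63*(-139) + 2*(-139)**2)) - 24438 = (-18636 + (243 + 8757 + 2*19321)) - 24438 = (-18636 + (243 + 8757 + 38642)) - 24438 = (-18636 + 47642) - 24438 = 29006 - 24438 = 4568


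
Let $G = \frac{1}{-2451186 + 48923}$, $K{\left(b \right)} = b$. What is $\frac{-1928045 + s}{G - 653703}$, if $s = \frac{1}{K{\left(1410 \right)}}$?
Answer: $\frac{6530656341425087}{2214216807144900} \approx 2.9494$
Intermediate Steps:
$G = - \frac{1}{2402263}$ ($G = \frac{1}{-2402263} = - \frac{1}{2402263} \approx -4.1627 \cdot 10^{-7}$)
$s = \frac{1}{1410} \approx 0.00070922$
$\frac{-1928045 + s}{G - 653703} = \frac{-1928045 + \frac{1}{1410}}{- \frac{1}{2402263} - 653703} = - \frac{2718543449}{1410 \left(- \frac{1570366529890}{2402263}\right)} = \left(- \frac{2718543449}{1410}\right) \left(- \frac{2402263}{1570366529890}\right) = \frac{6530656341425087}{2214216807144900}$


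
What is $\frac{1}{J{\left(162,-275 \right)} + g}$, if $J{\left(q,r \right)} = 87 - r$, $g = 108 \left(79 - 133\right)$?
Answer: $- \frac{1}{5470} \approx -0.00018282$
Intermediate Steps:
$g = -5832$ ($g = 108 \left(-54\right) = -5832$)
$\frac{1}{J{\left(162,-275 \right)} + g} = \frac{1}{\left(87 - -275\right) - 5832} = \frac{1}{\left(87 + 275\right) - 5832} = \frac{1}{362 - 5832} = \frac{1}{-5470} = - \frac{1}{5470}$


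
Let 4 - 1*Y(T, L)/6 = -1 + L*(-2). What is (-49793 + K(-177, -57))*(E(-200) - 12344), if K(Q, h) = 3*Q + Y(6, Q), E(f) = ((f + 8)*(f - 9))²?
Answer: -84405772088720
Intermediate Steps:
E(f) = (-9 + f)²*(8 + f)² (E(f) = ((8 + f)*(-9 + f))² = ((-9 + f)*(8 + f))² = (-9 + f)²*(8 + f)²)
Y(T, L) = 30 + 12*L (Y(T, L) = 24 - 6*(-1 + L*(-2)) = 24 - 6*(-1 - 2*L) = 24 + (6 + 12*L) = 30 + 12*L)
K(Q, h) = 30 + 15*Q (K(Q, h) = 3*Q + (30 + 12*Q) = 30 + 15*Q)
(-49793 + K(-177, -57))*(E(-200) - 12344) = (-49793 + (30 + 15*(-177)))*((-9 - 200)²*(8 - 200)² - 12344) = (-49793 + (30 - 2655))*((-209)²*(-192)² - 12344) = (-49793 - 2625)*(43681*36864 - 12344) = -52418*(1610256384 - 12344) = -52418*1610244040 = -84405772088720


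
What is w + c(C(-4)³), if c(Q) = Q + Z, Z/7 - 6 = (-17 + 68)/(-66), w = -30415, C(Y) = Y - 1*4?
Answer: -679589/22 ≈ -30890.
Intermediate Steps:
C(Y) = -4 + Y (C(Y) = Y - 4 = -4 + Y)
Z = 805/22 (Z = 42 + 7*((-17 + 68)/(-66)) = 42 + 7*(51*(-1/66)) = 42 + 7*(-17/22) = 42 - 119/22 = 805/22 ≈ 36.591)
c(Q) = 805/22 + Q (c(Q) = Q + 805/22 = 805/22 + Q)
w + c(C(-4)³) = -30415 + (805/22 + (-4 - 4)³) = -30415 + (805/22 + (-8)³) = -30415 + (805/22 - 512) = -30415 - 10459/22 = -679589/22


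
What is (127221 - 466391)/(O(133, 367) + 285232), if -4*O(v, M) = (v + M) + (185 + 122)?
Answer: -1356680/1140121 ≈ -1.1899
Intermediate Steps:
O(v, M) = -307/4 - M/4 - v/4 (O(v, M) = -((v + M) + (185 + 122))/4 = -((M + v) + 307)/4 = -(307 + M + v)/4 = -307/4 - M/4 - v/4)
(127221 - 466391)/(O(133, 367) + 285232) = (127221 - 466391)/((-307/4 - ¼*367 - ¼*133) + 285232) = -339170/((-307/4 - 367/4 - 133/4) + 285232) = -339170/(-807/4 + 285232) = -339170/1140121/4 = -339170*4/1140121 = -1356680/1140121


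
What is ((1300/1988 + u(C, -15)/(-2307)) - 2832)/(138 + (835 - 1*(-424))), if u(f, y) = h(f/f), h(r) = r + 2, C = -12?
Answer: -1082121148/533923621 ≈ -2.0267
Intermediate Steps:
h(r) = 2 + r
u(f, y) = 3 (u(f, y) = 2 + f/f = 2 + 1 = 3)
((1300/1988 + u(C, -15)/(-2307)) - 2832)/(138 + (835 - 1*(-424))) = ((1300/1988 + 3/(-2307)) - 2832)/(138 + (835 - 1*(-424))) = ((1300*(1/1988) + 3*(-1/2307)) - 2832)/(138 + (835 + 424)) = ((325/497 - 1/769) - 2832)/(138 + 1259) = (249428/382193 - 2832)/1397 = -1082121148/382193*1/1397 = -1082121148/533923621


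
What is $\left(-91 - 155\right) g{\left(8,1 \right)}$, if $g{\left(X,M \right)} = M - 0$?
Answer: $-246$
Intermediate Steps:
$g{\left(X,M \right)} = M$ ($g{\left(X,M \right)} = M + 0 = M$)
$\left(-91 - 155\right) g{\left(8,1 \right)} = \left(-91 - 155\right) 1 = \left(-246\right) 1 = -246$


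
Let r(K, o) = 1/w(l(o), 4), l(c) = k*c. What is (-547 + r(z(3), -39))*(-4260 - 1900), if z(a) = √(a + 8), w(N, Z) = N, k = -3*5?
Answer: 394232608/117 ≈ 3.3695e+6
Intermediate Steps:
k = -15
l(c) = -15*c
z(a) = √(8 + a)
r(K, o) = -1/(15*o) (r(K, o) = 1/(-15*o) = -1/(15*o))
(-547 + r(z(3), -39))*(-4260 - 1900) = (-547 - 1/15/(-39))*(-4260 - 1900) = (-547 - 1/15*(-1/39))*(-6160) = (-547 + 1/585)*(-6160) = -319994/585*(-6160) = 394232608/117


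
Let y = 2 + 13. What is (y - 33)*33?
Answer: -594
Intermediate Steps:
y = 15
(y - 33)*33 = (15 - 33)*33 = -18*33 = -594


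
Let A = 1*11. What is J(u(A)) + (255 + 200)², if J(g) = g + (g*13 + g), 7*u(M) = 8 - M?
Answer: 1449130/7 ≈ 2.0702e+5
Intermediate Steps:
A = 11
u(M) = 8/7 - M/7 (u(M) = (8 - M)/7 = 8/7 - M/7)
J(g) = 15*g (J(g) = g + (13*g + g) = g + 14*g = 15*g)
J(u(A)) + (255 + 200)² = 15*(8/7 - ⅐*11) + (255 + 200)² = 15*(8/7 - 11/7) + 455² = 15*(-3/7) + 207025 = -45/7 + 207025 = 1449130/7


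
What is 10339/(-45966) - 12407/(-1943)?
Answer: 550211485/89311938 ≈ 6.1606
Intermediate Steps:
10339/(-45966) - 12407/(-1943) = 10339*(-1/45966) - 12407*(-1/1943) = -10339/45966 + 12407/1943 = 550211485/89311938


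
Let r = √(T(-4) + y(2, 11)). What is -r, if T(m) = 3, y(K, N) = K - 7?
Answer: -I*√2 ≈ -1.4142*I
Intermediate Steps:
y(K, N) = -7 + K
r = I*√2 (r = √(3 + (-7 + 2)) = √(3 - 5) = √(-2) = I*√2 ≈ 1.4142*I)
-r = -I*√2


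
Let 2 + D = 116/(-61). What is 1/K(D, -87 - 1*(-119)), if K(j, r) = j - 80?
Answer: -61/5118 ≈ -0.011919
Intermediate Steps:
D = -238/61 (D = -2 + 116/(-61) = -2 + 116*(-1/61) = -2 - 116/61 = -238/61 ≈ -3.9016)
K(j, r) = -80 + j
1/K(D, -87 - 1*(-119)) = 1/(-80 - 238/61) = 1/(-5118/61) = -61/5118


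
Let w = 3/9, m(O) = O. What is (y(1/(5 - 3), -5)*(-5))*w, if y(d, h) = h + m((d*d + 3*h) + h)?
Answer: 165/4 ≈ 41.250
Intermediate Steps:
w = 1/3 (w = 3*(1/9) = 1/3 ≈ 0.33333)
y(d, h) = d**2 + 5*h (y(d, h) = h + ((d*d + 3*h) + h) = h + ((d**2 + 3*h) + h) = h + (d**2 + 4*h) = d**2 + 5*h)
(y(1/(5 - 3), -5)*(-5))*w = (((1/(5 - 3))**2 + 5*(-5))*(-5))*(1/3) = (((1/2)**2 - 25)*(-5))*(1/3) = ((1/4 - 25)*(-5))*(1/3) = -99/4*(-5)*(1/3) = (495/4)*(1/3) = 165/4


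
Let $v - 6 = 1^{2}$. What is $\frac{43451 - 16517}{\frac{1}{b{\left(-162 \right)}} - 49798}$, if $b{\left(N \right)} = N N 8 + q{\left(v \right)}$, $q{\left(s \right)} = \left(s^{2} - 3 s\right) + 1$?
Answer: $- \frac{5655628254}{10456633837} \approx -0.54086$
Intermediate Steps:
$v = 7$ ($v = 6 + 1^{2} = 6 + 1 = 7$)
$q{\left(s \right)} = 1 + s^{2} - 3 s$
$b{\left(N \right)} = 29 + 8 N^{2}$ ($b{\left(N \right)} = N N 8 + \left(1 + 7^{2} - 21\right) = N^{2} \cdot 8 + \left(1 + 49 - 21\right) = 8 N^{2} + 29 = 29 + 8 N^{2}$)
$\frac{43451 - 16517}{\frac{1}{b{\left(-162 \right)}} - 49798} = \frac{43451 - 16517}{\frac{1}{29 + 8 \left(-162\right)^{2}} - 49798} = \frac{26934}{\frac{1}{29 + 8 \cdot 26244} - 49798} = \frac{26934}{\frac{1}{29 + 209952} - 49798} = \frac{26934}{\frac{1}{209981} - 49798} = \frac{26934}{- \frac{10456633837}{209981}} = 26934 \left(- \frac{209981}{10456633837}\right) = - \frac{5655628254}{10456633837}$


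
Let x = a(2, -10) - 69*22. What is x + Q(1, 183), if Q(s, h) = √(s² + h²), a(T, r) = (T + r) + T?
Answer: -1524 + √33490 ≈ -1341.0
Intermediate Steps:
a(T, r) = r + 2*T
Q(s, h) = √(h² + s²)
x = -1524 (x = (-10 + 2*2) - 69*22 = (-10 + 4) - 1518 = -6 - 1518 = -1524)
x + Q(1, 183) = -1524 + √(183² + 1²) = -1524 + √(33489 + 1) = -1524 + √33490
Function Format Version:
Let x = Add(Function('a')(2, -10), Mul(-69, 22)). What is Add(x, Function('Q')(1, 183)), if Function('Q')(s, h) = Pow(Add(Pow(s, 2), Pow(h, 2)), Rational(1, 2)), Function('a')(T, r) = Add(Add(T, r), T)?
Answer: Add(-1524, Pow(33490, Rational(1, 2))) ≈ -1341.0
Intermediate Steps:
Function('a')(T, r) = Add(r, Mul(2, T))
Function('Q')(s, h) = Pow(Add(Pow(h, 2), Pow(s, 2)), Rational(1, 2))
x = -1524 (x = Add(Add(-10, Mul(2, 2)), Mul(-69, 22)) = Add(Add(-10, 4), -1518) = Add(-6, -1518) = -1524)
Add(x, Function('Q')(1, 183)) = Add(-1524, Pow(Add(Pow(183, 2), Pow(1, 2)), Rational(1, 2))) = Add(-1524, Pow(Add(33489, 1), Rational(1, 2))) = Add(-1524, Pow(33490, Rational(1, 2)))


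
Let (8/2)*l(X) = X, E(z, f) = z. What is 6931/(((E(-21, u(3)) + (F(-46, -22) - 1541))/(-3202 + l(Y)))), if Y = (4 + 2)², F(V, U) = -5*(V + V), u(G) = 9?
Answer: 763127/38 ≈ 20082.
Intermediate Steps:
F(V, U) = -10*V
Y = 36 (Y = 6² = 36)
l(X) = X/4
6931/(((E(-21, u(3)) + (F(-46, -22) - 1541))/(-3202 + l(Y)))) = 6931/(((-21 + (-10*(-46) - 1541))/(-3202 + (¼)*36))) = 6931/(((-21 + (460 - 1541))/(-3202 + 9))) = 6931/(((-21 - 1081)/(-3193))) = 6931/((-1102*(-1/3193))) = 6931/(1102/3193) = 6931*(3193/1102) = 763127/38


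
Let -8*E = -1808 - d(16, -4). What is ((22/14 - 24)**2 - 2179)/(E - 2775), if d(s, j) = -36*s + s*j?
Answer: 82122/128821 ≈ 0.63749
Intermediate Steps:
d(s, j) = -36*s + j*s
E = 146 (E = -(-1808 - 16*(-36 - 4))/8 = -(-1808 - 16*(-40))/8 = -(-1808 - 1*(-640))/8 = -(-1808 + 640)/8 = -1/8*(-1168) = 146)
((22/14 - 24)**2 - 2179)/(E - 2775) = ((22/14 - 24)**2 - 2179)/(146 - 2775) = ((22*(1/14) - 24)**2 - 2179)/(-2629) = ((11/7 - 24)**2 - 2179)*(-1/2629) = ((-157/7)**2 - 2179)*(-1/2629) = (24649/49 - 2179)*(-1/2629) = -82122/49*(-1/2629) = 82122/128821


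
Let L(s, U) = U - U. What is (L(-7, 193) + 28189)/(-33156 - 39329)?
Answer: -4027/10355 ≈ -0.38889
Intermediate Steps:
L(s, U) = 0
(L(-7, 193) + 28189)/(-33156 - 39329) = (0 + 28189)/(-33156 - 39329) = 28189/(-72485) = 28189*(-1/72485) = -4027/10355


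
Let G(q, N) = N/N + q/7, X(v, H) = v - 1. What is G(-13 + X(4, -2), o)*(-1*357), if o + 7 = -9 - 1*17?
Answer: 153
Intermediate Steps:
X(v, H) = -1 + v
o = -33 (o = -7 + (-9 - 1*17) = -7 + (-9 - 17) = -7 - 26 = -33)
G(q, N) = 1 + q/7 (G(q, N) = 1 + q*(⅐) = 1 + q/7)
G(-13 + X(4, -2), o)*(-1*357) = (1 + (-13 + (-1 + 4))/7)*(-1*357) = (1 + (-13 + 3)/7)*(-357) = (1 + (⅐)*(-10))*(-357) = (1 - 10/7)*(-357) = -3/7*(-357) = 153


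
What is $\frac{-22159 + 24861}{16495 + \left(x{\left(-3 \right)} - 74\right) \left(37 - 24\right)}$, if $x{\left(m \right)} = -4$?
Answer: $\frac{2702}{15481} \approx 0.17454$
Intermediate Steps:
$\frac{-22159 + 24861}{16495 + \left(x{\left(-3 \right)} - 74\right) \left(37 - 24\right)} = \frac{-22159 + 24861}{16495 + \left(-4 - 74\right) \left(37 - 24\right)} = \frac{2702}{16495 - 1014} = \frac{2702}{15481}$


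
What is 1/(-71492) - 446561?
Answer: -31925539013/71492 ≈ -4.4656e+5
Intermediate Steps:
1/(-71492) - 446561 = -1/71492 - 446561 = -31925539013/71492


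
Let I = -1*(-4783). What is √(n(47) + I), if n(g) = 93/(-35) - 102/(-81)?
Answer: √474454470/315 ≈ 69.149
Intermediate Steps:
I = 4783
n(g) = -1321/945 (n(g) = 93*(-1/35) - 102*(-1/81) = -93/35 + 34/27 = -1321/945)
√(n(47) + I) = √(-1321/945 + 4783) = √(4518614/945) = √474454470/315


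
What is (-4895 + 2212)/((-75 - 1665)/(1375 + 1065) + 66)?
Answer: -327326/7965 ≈ -41.096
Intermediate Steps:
(-4895 + 2212)/((-75 - 1665)/(1375 + 1065) + 66) = -2683/(-1740/2440 + 66) = -2683/(-1740*1/2440 + 66) = -2683/(-87/122 + 66) = -2683/7965/122 = -2683*122/7965 = -327326/7965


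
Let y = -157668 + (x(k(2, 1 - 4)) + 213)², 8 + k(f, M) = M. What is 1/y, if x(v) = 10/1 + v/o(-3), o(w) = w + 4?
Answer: -1/112724 ≈ -8.8712e-6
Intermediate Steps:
k(f, M) = -8 + M
o(w) = 4 + w
x(v) = 10 + v (x(v) = 10/1 + v/(4 - 3) = 10*1 + v/1 = 10 + v*1 = 10 + v)
y = -112724 (y = -157668 + ((10 + (-8 + (1 - 4))) + 213)² = -157668 + ((10 + (-8 - 3)) + 213)² = -157668 + ((10 - 11) + 213)² = -157668 + (-1 + 213)² = -157668 + 212² = -157668 + 44944 = -112724)
1/y = 1/(-112724) = -1/112724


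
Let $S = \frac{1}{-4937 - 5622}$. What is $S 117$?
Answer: $- \frac{117}{10559} \approx -0.011081$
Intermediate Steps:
$S = - \frac{1}{10559}$ ($S = \frac{1}{-10559} = - \frac{1}{10559} \approx -9.4706 \cdot 10^{-5}$)
$S 117 = \left(- \frac{1}{10559}\right) 117 = - \frac{117}{10559}$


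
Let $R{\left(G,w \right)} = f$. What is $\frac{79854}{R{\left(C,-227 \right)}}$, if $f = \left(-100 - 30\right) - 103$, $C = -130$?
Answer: $- \frac{79854}{233} \approx -342.72$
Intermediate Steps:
$f = -233$ ($f = -130 - 103 = -233$)
$R{\left(G,w \right)} = -233$
$\frac{79854}{R{\left(C,-227 \right)}} = \frac{79854}{-233} = 79854 \left(- \frac{1}{233}\right) = - \frac{79854}{233}$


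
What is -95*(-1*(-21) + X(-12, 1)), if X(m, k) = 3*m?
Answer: 1425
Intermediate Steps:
-95*(-1*(-21) + X(-12, 1)) = -95*(-1*(-21) + 3*(-12)) = -95*(21 - 36) = -95*(-15) = 1425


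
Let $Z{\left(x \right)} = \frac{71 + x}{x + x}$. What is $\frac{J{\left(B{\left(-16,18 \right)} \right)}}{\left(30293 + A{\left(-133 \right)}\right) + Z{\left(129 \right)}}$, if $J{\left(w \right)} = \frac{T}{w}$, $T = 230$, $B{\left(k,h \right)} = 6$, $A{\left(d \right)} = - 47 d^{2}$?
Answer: $- \frac{989}{20668102} \approx -4.7852 \cdot 10^{-5}$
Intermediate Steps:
$Z{\left(x \right)} = \frac{71 + x}{2 x}$
$J{\left(w \right)} = \frac{230}{w}$
$\frac{J{\left(B{\left(-16,18 \right)} \right)}}{\left(30293 + A{\left(-133 \right)}\right) + Z{\left(129 \right)}} = \frac{230 \cdot \frac{1}{6}}{\left(30293 - 47 \left(-133\right)^{2}\right) + \frac{71 + 129}{2 \cdot 129}} = \frac{230 \cdot \frac{1}{6}}{\left(30293 - 831383\right) + \frac{1}{2} \cdot \frac{1}{129} \cdot 200} = \frac{115}{3 \left(\left(30293 - 831383\right) + \frac{100}{129}\right)} = \frac{115}{3 \left(-801090 + \frac{100}{129}\right)} = \frac{115}{3 \left(- \frac{103340510}{129}\right)} = \frac{115}{3} \left(- \frac{129}{103340510}\right) = - \frac{989}{20668102}$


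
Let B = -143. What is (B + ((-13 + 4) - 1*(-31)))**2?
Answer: 14641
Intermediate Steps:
(B + ((-13 + 4) - 1*(-31)))**2 = (-143 + ((-13 + 4) - 1*(-31)))**2 = (-143 + (-9 + 31))**2 = (-143 + 22)**2 = (-121)**2 = 14641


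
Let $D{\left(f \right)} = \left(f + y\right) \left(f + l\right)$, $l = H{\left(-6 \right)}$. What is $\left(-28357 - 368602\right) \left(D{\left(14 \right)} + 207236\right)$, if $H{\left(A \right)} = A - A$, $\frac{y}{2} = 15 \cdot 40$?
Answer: $-89010910488$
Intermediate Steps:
$y = 1200$ ($y = 2 \cdot 15 \cdot 40 = 2 \cdot 600 = 1200$)
$H{\left(A \right)} = 0$
$l = 0$
$D{\left(f \right)} = f \left(1200 + f\right)$ ($D{\left(f \right)} = \left(f + 1200\right) \left(f + 0\right) = \left(1200 + f\right) f = f \left(1200 + f\right)$)
$\left(-28357 - 368602\right) \left(D{\left(14 \right)} + 207236\right) = \left(-28357 - 368602\right) \left(14 \left(1200 + 14\right) + 207236\right) = - 396959 \left(14 \cdot 1214 + 207236\right) = - 396959 \left(16996 + 207236\right) = \left(-396959\right) 224232 = -89010910488$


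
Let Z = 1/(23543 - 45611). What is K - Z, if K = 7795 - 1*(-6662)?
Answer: 319037077/22068 ≈ 14457.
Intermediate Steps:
Z = -1/22068 (Z = 1/(-22068) = -1/22068 ≈ -4.5314e-5)
K = 14457 (K = 7795 + 6662 = 14457)
K - Z = 14457 - 1*(-1/22068) = 14457 + 1/22068 = 319037077/22068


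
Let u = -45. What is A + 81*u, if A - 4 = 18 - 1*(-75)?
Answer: -3548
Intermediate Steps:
A = 97 (A = 4 + (18 - 1*(-75)) = 4 + (18 + 75) = 4 + 93 = 97)
A + 81*u = 97 + 81*(-45) = 97 - 3645 = -3548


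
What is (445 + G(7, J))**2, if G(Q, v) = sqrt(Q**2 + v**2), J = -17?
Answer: 198363 + 11570*sqrt(2) ≈ 2.1473e+5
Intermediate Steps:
(445 + G(7, J))**2 = (445 + sqrt(7**2 + (-17)**2))**2 = (445 + sqrt(49 + 289))**2 = (445 + sqrt(338))**2 = (445 + 13*sqrt(2))**2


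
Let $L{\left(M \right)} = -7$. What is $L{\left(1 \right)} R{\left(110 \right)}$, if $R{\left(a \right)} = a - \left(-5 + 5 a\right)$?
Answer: $3045$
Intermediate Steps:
$R{\left(a \right)} = 5 - 4 a$ ($R{\left(a \right)} = a - \left(-5 + 5 a\right) = 5 - 4 a$)
$L{\left(1 \right)} R{\left(110 \right)} = - 7 \left(5 - 440\right) = \left(-7\right) \left(-435\right) = 3045$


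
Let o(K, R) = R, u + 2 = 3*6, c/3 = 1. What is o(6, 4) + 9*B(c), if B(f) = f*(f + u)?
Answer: 517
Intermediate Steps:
c = 3 (c = 3*1 = 3)
u = 16 (u = -2 + 3*6 = -2 + 18 = 16)
B(f) = f*(16 + f) (B(f) = f*(f + 16) = f*(16 + f))
o(6, 4) + 9*B(c) = 4 + 9*(3*(16 + 3)) = 4 + 9*(3*19) = 4 + 9*57 = 4 + 513 = 517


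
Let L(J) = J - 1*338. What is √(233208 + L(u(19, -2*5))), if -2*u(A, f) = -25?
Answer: √931530/2 ≈ 482.58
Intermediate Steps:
u(A, f) = 25/2 (u(A, f) = -½*(-25) = 25/2)
L(J) = -338 + J (L(J) = J - 338 = -338 + J)
√(233208 + L(u(19, -2*5))) = √(233208 + (-338 + 25/2)) = √(233208 - 651/2) = √(465765/2) = √931530/2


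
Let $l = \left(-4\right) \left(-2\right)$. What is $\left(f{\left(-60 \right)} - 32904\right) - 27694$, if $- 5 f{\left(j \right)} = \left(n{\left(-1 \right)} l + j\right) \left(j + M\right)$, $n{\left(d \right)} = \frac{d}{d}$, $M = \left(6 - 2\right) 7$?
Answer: $- \frac{304654}{5} \approx -60931.0$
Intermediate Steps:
$l = 8$
$M = 28$ ($M = 4 \cdot 7 = 28$)
$n{\left(d \right)} = 1$
$f{\left(j \right)} = - \frac{\left(8 + j\right) \left(28 + j\right)}{5}$ ($f{\left(j \right)} = - \frac{\left(1 \cdot 8 + j\right) \left(j + 28\right)}{5} = - \frac{\left(8 + j\right) \left(28 + j\right)}{5}$)
$\left(f{\left(-60 \right)} - 32904\right) - 27694 = \left(\left(- \frac{224}{5} - -432 - \frac{\left(-60\right)^{2}}{5}\right) - 32904\right) - 27694 = \left(\left(- \frac{224}{5} + 432 - 720\right) - 32904\right) - 27694 = \left(- \frac{1664}{5} - 32904\right) - 27694 = - \frac{166184}{5} - 27694 = - \frac{304654}{5}$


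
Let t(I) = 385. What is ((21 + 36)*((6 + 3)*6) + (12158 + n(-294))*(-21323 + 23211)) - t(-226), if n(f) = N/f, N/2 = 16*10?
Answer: 3374376479/147 ≈ 2.2955e+7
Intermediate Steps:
N = 320 (N = 2*(16*10) = 2*160 = 320)
n(f) = 320/f
((21 + 36)*((6 + 3)*6) + (12158 + n(-294))*(-21323 + 23211)) - t(-226) = ((21 + 36)*((6 + 3)*6) + (12158 + 320/(-294))*(-21323 + 23211)) - 1*385 = (57*(9*6) + (12158 + 320*(-1/294))*1888) - 385 = (57*54 + (12158 - 160/147)*1888) - 385 = (3078 + (1787066/147)*1888) - 385 = (3078 + 3373980608/147) - 385 = 3374433074/147 - 385 = 3374376479/147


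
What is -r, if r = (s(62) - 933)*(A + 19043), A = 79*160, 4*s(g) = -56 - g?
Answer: 60989775/2 ≈ 3.0495e+7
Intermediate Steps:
s(g) = -14 - g/4 (s(g) = (-56 - g)/4 = -14 - g/4)
A = 12640
r = -60989775/2 (r = ((-14 - ¼*62) - 933)*(12640 + 19043) = ((-14 - 31/2) - 933)*31683 = (-59/2 - 933)*31683 = -1925/2*31683 = -60989775/2 ≈ -3.0495e+7)
-r = -1*(-60989775/2) = 60989775/2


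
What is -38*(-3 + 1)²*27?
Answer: -4104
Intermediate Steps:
-38*(-3 + 1)²*27 = -38*(-2)²*27 = -38*4*27 = -152*27 = -4104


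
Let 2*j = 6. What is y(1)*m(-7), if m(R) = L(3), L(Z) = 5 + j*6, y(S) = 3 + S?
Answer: 92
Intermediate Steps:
j = 3 (j = (½)*6 = 3)
L(Z) = 23 (L(Z) = 5 + 3*6 = 5 + 18 = 23)
m(R) = 23
y(1)*m(-7) = (3 + 1)*23 = 4*23 = 92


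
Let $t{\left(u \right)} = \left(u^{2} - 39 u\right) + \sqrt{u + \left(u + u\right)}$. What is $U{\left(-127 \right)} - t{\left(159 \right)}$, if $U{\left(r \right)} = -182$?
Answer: $-19262 - 3 \sqrt{53} \approx -19284.0$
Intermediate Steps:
$t{\left(u \right)} = u^{2} - 39 u + \sqrt{3} \sqrt{u}$ ($t{\left(u \right)} = \left(u^{2} - 39 u\right) + \sqrt{u + 2 u} = \left(u^{2} - 39 u\right) + \sqrt{3 u} = \left(u^{2} - 39 u\right) + \sqrt{3} \sqrt{u} = u^{2} - 39 u + \sqrt{3} \sqrt{u}$)
$U{\left(-127 \right)} - t{\left(159 \right)} = -182 - \left(159^{2} - 6201 + \sqrt{3} \sqrt{159}\right) = -182 - \left(25281 - 6201 + 3 \sqrt{53}\right) = -182 - \left(19080 + 3 \sqrt{53}\right) = -19262 - 3 \sqrt{53}$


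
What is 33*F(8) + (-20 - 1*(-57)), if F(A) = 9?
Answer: 334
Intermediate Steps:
33*F(8) + (-20 - 1*(-57)) = 33*9 + (-20 - 1*(-57)) = 297 + (-20 + 57) = 297 + 37 = 334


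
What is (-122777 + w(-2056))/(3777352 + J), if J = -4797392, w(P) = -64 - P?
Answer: 3451/29144 ≈ 0.11841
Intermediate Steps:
(-122777 + w(-2056))/(3777352 + J) = (-122777 + (-64 - 1*(-2056)))/(3777352 - 4797392) = (-122777 + (-64 + 2056))/(-1020040) = (-122777 + 1992)*(-1/1020040) = -120785*(-1/1020040) = 3451/29144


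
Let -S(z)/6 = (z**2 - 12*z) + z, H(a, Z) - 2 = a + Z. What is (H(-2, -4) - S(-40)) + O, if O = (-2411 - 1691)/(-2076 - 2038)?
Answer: 25171503/2057 ≈ 12237.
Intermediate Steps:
H(a, Z) = 2 + Z + a (H(a, Z) = 2 + (a + Z) = 2 + (Z + a) = 2 + Z + a)
S(z) = -6*z**2 + 66*z (S(z) = -6*((z**2 - 12*z) + z) = -6*(z**2 - 11*z) = -6*z**2 + 66*z)
O = 2051/2057 (O = -4102/(-4114) = -4102*(-1/4114) = 2051/2057 ≈ 0.99708)
(H(-2, -4) - S(-40)) + O = ((2 - 4 - 2) - 6*(-40)*(11 - 1*(-40))) + 2051/2057 = (-4 - 6*(-40)*(11 + 40)) + 2051/2057 = (-4 - 6*(-40)*51) + 2051/2057 = (-4 - 1*(-12240)) + 2051/2057 = (-4 + 12240) + 2051/2057 = 12236 + 2051/2057 = 25171503/2057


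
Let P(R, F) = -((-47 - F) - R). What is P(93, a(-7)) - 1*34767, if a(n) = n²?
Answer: -34578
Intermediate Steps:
P(R, F) = 47 + F + R (P(R, F) = -(-47 - F - R) = 47 + F + R)
P(93, a(-7)) - 1*34767 = (47 + (-7)² + 93) - 1*34767 = (47 + 49 + 93) - 34767 = 189 - 34767 = -34578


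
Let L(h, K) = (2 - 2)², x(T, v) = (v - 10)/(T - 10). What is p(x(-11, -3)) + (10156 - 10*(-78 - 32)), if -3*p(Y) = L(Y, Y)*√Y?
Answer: 11256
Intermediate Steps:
x(T, v) = (-10 + v)/(-10 + T)
L(h, K) = 0 (L(h, K) = 0² = 0)
p(Y) = 0 (p(Y) = -0*√Y = -⅓*0 = 0)
p(x(-11, -3)) + (10156 - 10*(-78 - 32)) = 0 + (10156 - 10*(-78 - 32)) = 0 + (10156 - 10*(-110)) = 0 + (10156 + 1100) = 0 + 11256 = 11256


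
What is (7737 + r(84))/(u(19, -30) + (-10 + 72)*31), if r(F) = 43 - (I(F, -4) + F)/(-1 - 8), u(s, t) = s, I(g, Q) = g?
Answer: 23396/5823 ≈ 4.0179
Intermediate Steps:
r(F) = 43 + 2*F/9 (r(F) = 43 - (F + F)/(-1 - 8) = 43 - 2*F/(-9) = 43 - 2*F*(-1)/9 = 43 - (-2)*F/9 = 43 + 2*F/9)
(7737 + r(84))/(u(19, -30) + (-10 + 72)*31) = (7737 + (43 + (2/9)*84))/(19 + (-10 + 72)*31) = (7737 + (43 + 56/3))/(19 + 62*31) = (7737 + 185/3)/(19 + 1922) = (23396/3)/1941 = (23396/3)*(1/1941) = 23396/5823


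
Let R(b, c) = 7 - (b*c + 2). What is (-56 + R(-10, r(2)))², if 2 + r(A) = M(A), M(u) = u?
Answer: 2601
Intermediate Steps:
r(A) = -2 + A
R(b, c) = 5 - b*c (R(b, c) = 7 - (2 + b*c) = 7 + (-2 - b*c) = 5 - b*c)
(-56 + R(-10, r(2)))² = (-56 + (5 - 1*(-10)*(-2 + 2)))² = (-56 + (5 - 1*(-10)*0))² = (-56 + (5 + 0))² = (-56 + 5)² = (-51)² = 2601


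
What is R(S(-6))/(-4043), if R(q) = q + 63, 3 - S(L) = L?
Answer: -72/4043 ≈ -0.017809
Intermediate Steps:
S(L) = 3 - L
R(q) = 63 + q
R(S(-6))/(-4043) = (63 + (3 - 1*(-6)))/(-4043) = (63 + (3 + 6))*(-1/4043) = (63 + 9)*(-1/4043) = 72*(-1/4043) = -72/4043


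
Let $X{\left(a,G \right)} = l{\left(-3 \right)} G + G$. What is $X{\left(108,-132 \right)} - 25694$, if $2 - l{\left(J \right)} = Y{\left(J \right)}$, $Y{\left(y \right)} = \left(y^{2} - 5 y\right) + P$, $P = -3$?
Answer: $-23318$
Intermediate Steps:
$Y{\left(y \right)} = -3 + y^{2} - 5 y$ ($Y{\left(y \right)} = \left(y^{2} - 5 y\right) - 3 = -3 + y^{2} - 5 y$)
$l{\left(J \right)} = 5 - J^{2} + 5 J$ ($l{\left(J \right)} = 2 - \left(-3 + J^{2} - 5 J\right) = 2 + \left(3 - J^{2} + 5 J\right) = 5 - J^{2} + 5 J$)
$X{\left(a,G \right)} = - 18 G$ ($X{\left(a,G \right)} = \left(5 - \left(-3\right)^{2} + 5 \left(-3\right)\right) G + G = \left(5 - 9 - 15\right) G + G = - 19 G + G = - 18 G$)
$X{\left(108,-132 \right)} - 25694 = \left(-18\right) \left(-132\right) - 25694 = 2376 - 25694 = -23318$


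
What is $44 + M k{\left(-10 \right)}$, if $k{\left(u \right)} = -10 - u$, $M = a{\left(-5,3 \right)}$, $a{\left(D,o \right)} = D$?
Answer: $44$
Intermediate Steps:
$M = -5$
$44 + M k{\left(-10 \right)} = 44 - 5 \left(-10 - -10\right) = 44 - 5 \left(-10 + 10\right) = 44 - 0 = 44 + 0 = 44$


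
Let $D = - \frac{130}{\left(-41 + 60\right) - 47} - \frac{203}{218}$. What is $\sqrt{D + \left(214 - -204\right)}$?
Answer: $\frac{\sqrt{245507458}}{763} \approx 20.536$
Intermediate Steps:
$D = \frac{2832}{763}$ ($D = - \frac{130}{19 - 47} - \frac{203}{218} = - \frac{130}{-28} - \frac{203}{218} = \left(-130\right) \left(- \frac{1}{28}\right) - \frac{203}{218} = \frac{65}{14} - \frac{203}{218} = \frac{2832}{763} \approx 3.7117$)
$\sqrt{D + \left(214 - -204\right)} = \sqrt{\frac{2832}{763} + \left(214 - -204\right)} = \sqrt{\frac{2832}{763} + \left(214 + 204\right)} = \sqrt{\frac{2832}{763} + 418} = \sqrt{\frac{321766}{763}} = \frac{\sqrt{245507458}}{763}$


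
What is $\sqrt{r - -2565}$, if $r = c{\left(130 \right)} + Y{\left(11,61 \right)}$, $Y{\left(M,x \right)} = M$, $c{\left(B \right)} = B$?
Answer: $\sqrt{2706} \approx 52.019$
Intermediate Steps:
$r = 141$ ($r = 130 + 11 = 141$)
$\sqrt{r - -2565} = \sqrt{141 - -2565} = \sqrt{141 + 2565} = \sqrt{2706}$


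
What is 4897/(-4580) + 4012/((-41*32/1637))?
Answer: -1880389649/375560 ≈ -5006.9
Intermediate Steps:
4897/(-4580) + 4012/((-41*32/1637)) = 4897*(-1/4580) + 4012/((-1312*1/1637)) = -4897/4580 + 4012/(-1312/1637) = -4897/4580 + 4012*(-1637/1312) = -4897/4580 - 1641911/328 = -1880389649/375560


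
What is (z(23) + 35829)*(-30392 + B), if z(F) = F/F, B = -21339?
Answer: -1853521730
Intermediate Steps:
z(F) = 1
(z(23) + 35829)*(-30392 + B) = (1 + 35829)*(-30392 - 21339) = 35830*(-51731) = -1853521730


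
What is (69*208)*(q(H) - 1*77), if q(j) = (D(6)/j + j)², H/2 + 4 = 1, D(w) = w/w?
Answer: -1677988/3 ≈ -5.5933e+5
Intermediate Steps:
D(w) = 1
H = -6 (H = -8 + 2*1 = -8 + 2 = -6)
q(j) = (j + 1/j)² (q(j) = (1/j + j)² = (j + 1/j)²)
(69*208)*(q(H) - 1*77) = (69*208)*((1 + (-6)²)²/(-6)² - 1*77) = 14352*((1 + 36)²/36 - 77) = 14352*((1/36)*37² - 77) = 14352*((1/36)*1369 - 77) = 14352*(1369/36 - 77) = 14352*(-1403/36) = -1677988/3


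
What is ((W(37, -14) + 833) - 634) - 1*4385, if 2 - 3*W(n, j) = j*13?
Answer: -12374/3 ≈ -4124.7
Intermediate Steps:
W(n, j) = ⅔ - 13*j/3 (W(n, j) = ⅔ - j*13/3 = ⅔ - 13*j/3)
((W(37, -14) + 833) - 634) - 1*4385 = (((⅔ - 13/3*(-14)) + 833) - 634) - 1*4385 = (((⅔ + 182/3) + 833) - 634) - 4385 = ((184/3 + 833) - 634) - 4385 = (2683/3 - 634) - 4385 = 781/3 - 4385 = -12374/3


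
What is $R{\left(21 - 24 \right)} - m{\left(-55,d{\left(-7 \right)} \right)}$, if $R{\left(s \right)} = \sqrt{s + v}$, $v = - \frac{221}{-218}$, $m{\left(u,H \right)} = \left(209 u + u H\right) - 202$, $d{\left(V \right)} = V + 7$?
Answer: $11697 + \frac{i \sqrt{94394}}{218} \approx 11697.0 + 1.4093 i$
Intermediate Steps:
$d{\left(V \right)} = 7 + V$
$m{\left(u,H \right)} = -202 + 209 u + H u$ ($m{\left(u,H \right)} = \left(209 u + H u\right) - 202 = -202 + 209 u + H u$)
$v = \frac{221}{218}$ ($v = \left(-221\right) \left(- \frac{1}{218}\right) = \frac{221}{218} \approx 1.0138$)
$R{\left(s \right)} = \sqrt{\frac{221}{218} + s}$ ($R{\left(s \right)} = \sqrt{s + \frac{221}{218}} = \sqrt{\frac{221}{218} + s}$)
$R{\left(21 - 24 \right)} - m{\left(-55,d{\left(-7 \right)} \right)} = \frac{\sqrt{48178 + 47524 \left(21 - 24\right)}}{218} - \left(-202 + 209 \left(-55\right) + \left(7 - 7\right) \left(-55\right)\right) = \frac{\sqrt{48178 + 47524 \left(-3\right)}}{218} - \left(-202 - 11495 + 0 \left(-55\right)\right) = \frac{\sqrt{48178 - 142572}}{218} - \left(-202 - 11495 + 0\right) = \frac{\sqrt{-94394}}{218} - -11697 = \frac{i \sqrt{94394}}{218} + 11697 = 11697 + \frac{i \sqrt{94394}}{218}$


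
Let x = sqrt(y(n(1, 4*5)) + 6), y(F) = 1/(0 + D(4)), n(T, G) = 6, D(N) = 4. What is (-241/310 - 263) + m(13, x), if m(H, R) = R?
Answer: -40498/155 ≈ -261.28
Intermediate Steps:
y(F) = 1/4 (y(F) = 1/(0 + 4) = 1/4)
x = 5/2 (x = sqrt(1/4 + 6) = sqrt(25/4) = 5/2 ≈ 2.5000)
(-241/310 - 263) + m(13, x) = (-241/310 - 263) + 5/2 = -81771/310 + 5/2 = -40498/155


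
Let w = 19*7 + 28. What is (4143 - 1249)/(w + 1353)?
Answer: 1447/757 ≈ 1.9115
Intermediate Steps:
w = 161 (w = 133 + 28 = 161)
(4143 - 1249)/(w + 1353) = (4143 - 1249)/(161 + 1353) = 2894/1514 = 2894*(1/1514) = 1447/757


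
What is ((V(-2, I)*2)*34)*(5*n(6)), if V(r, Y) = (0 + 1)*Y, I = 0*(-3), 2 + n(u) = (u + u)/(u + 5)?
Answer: 0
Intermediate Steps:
n(u) = -2 + 2*u/(5 + u) (n(u) = -2 + (u + u)/(u + 5) = -2 + (2*u)/(5 + u) = -2 + 2*u/(5 + u))
I = 0
V(r, Y) = Y (V(r, Y) = 1*Y = Y)
((V(-2, I)*2)*34)*(5*n(6)) = ((0*2)*34)*(5*(-10/(5 + 6))) = (0*34)*(5*(-10/11)) = 0*(5*(-10*1/11)) = 0*(5*(-10/11)) = 0*(-50/11) = 0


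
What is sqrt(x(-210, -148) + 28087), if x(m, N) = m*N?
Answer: sqrt(59167) ≈ 243.24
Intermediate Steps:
x(m, N) = N*m
sqrt(x(-210, -148) + 28087) = sqrt(-148*(-210) + 28087) = sqrt(31080 + 28087) = sqrt(59167)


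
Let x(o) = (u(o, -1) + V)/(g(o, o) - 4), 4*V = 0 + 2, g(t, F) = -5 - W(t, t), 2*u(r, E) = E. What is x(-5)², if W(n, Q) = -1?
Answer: 0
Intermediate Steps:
u(r, E) = E/2
g(t, F) = -4 (g(t, F) = -5 - 1*(-1) = -5 + 1 = -4)
V = ½ (V = (0 + 2)/4 = (¼)*2 = ½ ≈ 0.50000)
x(o) = 0 (x(o) = ((½)*(-1) + ½)/(-4 - 4) = (-½ + ½)/(-8) = 0*(-⅛) = 0)
x(-5)² = 0² = 0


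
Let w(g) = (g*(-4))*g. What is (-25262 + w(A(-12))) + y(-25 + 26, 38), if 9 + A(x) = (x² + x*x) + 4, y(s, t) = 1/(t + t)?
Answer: -26266967/76 ≈ -3.4562e+5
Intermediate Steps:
y(s, t) = 1/(2*t)
A(x) = -5 + 2*x² (A(x) = -9 + ((x² + x*x) + 4) = -9 + ((x² + x²) + 4) = -9 + (2*x² + 4) = -9 + (4 + 2*x²) = -5 + 2*x²)
w(g) = -4*g² (w(g) = (-4*g)*g = -4*g²)
(-25262 + w(A(-12))) + y(-25 + 26, 38) = (-25262 - 4*(-5 + 2*(-12)²)²) + (½)/38 = (-25262 - 4*(-5 + 2*144)²) + (½)*(1/38) = (-25262 - 4*(-5 + 288)²) + 1/76 = (-25262 - 4*283²) + 1/76 = (-25262 - 4*80089) + 1/76 = (-25262 - 320356) + 1/76 = -345618 + 1/76 = -26266967/76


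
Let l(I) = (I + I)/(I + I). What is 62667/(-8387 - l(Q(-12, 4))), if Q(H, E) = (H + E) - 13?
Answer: -6963/932 ≈ -7.4710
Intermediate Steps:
Q(H, E) = -13 + E + H (Q(H, E) = (E + H) - 13 = -13 + E + H)
l(I) = 1 (l(I) = (2*I)/((2*I)) = (2*I)*(1/(2*I)) = 1)
62667/(-8387 - l(Q(-12, 4))) = 62667/(-8387 - 1*1) = 62667/(-8387 - 1) = 62667/(-8388) = 62667*(-1/8388) = -6963/932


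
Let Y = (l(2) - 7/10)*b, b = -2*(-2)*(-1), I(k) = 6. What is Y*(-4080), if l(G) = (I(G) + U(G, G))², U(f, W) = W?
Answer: 1033056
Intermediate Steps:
b = -4 (b = 4*(-1) = -4)
l(G) = (6 + G)²
Y = -1266/5 (Y = ((6 + 2)² - 7/10)*(-4) = (8² - 7*⅒)*(-4) = (64 - 7/10)*(-4) = (633/10)*(-4) = -1266/5 ≈ -253.20)
Y*(-4080) = -1266/5*(-4080) = 1033056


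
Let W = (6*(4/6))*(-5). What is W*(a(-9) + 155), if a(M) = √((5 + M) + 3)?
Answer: -3100 - 20*I ≈ -3100.0 - 20.0*I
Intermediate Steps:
a(M) = √(8 + M)
W = -20 (W = (6*(4*(⅙)))*(-5) = (6*(⅔))*(-5) = 4*(-5) = -20)
W*(a(-9) + 155) = -20*(√(8 - 9) + 155) = -20*(√(-1) + 155) = -20*(I + 155) = -20*(155 + I) = -3100 - 20*I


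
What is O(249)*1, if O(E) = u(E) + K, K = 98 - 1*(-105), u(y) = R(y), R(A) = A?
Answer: 452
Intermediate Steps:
u(y) = y
K = 203 (K = 98 + 105 = 203)
O(E) = 203 + E (O(E) = E + 203 = 203 + E)
O(249)*1 = (203 + 249)*1 = 452*1 = 452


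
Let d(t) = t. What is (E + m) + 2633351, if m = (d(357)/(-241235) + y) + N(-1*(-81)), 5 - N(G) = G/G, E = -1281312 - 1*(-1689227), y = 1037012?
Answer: 983824357913/241235 ≈ 4.0783e+6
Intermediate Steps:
E = 407915 (E = -1281312 + 1689227 = 407915)
N(G) = 4 (N(G) = 5 - G/G = 5 - 1*1 = 5 - 1 = 4)
m = 250164554403/241235 (m = (357/(-241235) + 1037012) + 4 = (357*(-1/241235) + 1037012) + 4 = (-357/241235 + 1037012) + 4 = 250163589463/241235 + 4 = 250164554403/241235 ≈ 1.0370e+6)
(E + m) + 2633351 = (407915 + 250164554403/241235) + 2633351 = 348567929428/241235 + 2633351 = 983824357913/241235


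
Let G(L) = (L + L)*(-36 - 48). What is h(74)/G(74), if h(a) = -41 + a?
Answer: -11/4144 ≈ -0.0026544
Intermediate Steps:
G(L) = -168*L (G(L) = (2*L)*(-84) = -168*L)
h(74)/G(74) = (-41 + 74)/((-168*74)) = 33/(-12432) = 33*(-1/12432) = -11/4144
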